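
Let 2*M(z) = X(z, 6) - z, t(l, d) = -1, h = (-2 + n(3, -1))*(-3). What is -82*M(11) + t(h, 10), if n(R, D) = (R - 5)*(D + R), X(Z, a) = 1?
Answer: 409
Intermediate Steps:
n(R, D) = (-5 + R)*(D + R)
h = 18 (h = (-2 + (3² - 5*(-1) - 5*3 - 1*3))*(-3) = (-2 + (9 + 5 - 15 - 3))*(-3) = (-2 - 4)*(-3) = -6*(-3) = 18)
M(z) = ½ - z/2 (M(z) = (1 - z)/2 = ½ - z/2)
-82*M(11) + t(h, 10) = -82*(½ - ½*11) - 1 = -82*(½ - 11/2) - 1 = -82*(-5) - 1 = 410 - 1 = 409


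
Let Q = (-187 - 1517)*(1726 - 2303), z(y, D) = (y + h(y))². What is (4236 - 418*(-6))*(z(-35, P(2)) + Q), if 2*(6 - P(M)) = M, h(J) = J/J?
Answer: 6638550816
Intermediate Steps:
h(J) = 1
P(M) = 6 - M/2
z(y, D) = (1 + y)² (z(y, D) = (y + 1)² = (1 + y)²)
Q = 983208 (Q = -1704*(-577) = 983208)
(4236 - 418*(-6))*(z(-35, P(2)) + Q) = (4236 - 418*(-6))*((1 - 35)² + 983208) = (4236 + 2508)*((-34)² + 983208) = 6744*(1156 + 983208) = 6744*984364 = 6638550816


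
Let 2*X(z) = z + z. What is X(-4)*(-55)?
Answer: 220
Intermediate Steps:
X(z) = z (X(z) = (z + z)/2 = (2*z)/2 = z)
X(-4)*(-55) = -4*(-55) = 220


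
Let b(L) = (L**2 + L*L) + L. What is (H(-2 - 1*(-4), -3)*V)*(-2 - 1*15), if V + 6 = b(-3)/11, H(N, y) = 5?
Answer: 4335/11 ≈ 394.09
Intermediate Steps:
b(L) = L + 2*L**2 (b(L) = (L**2 + L**2) + L = 2*L**2 + L = L + 2*L**2)
V = -51/11 (V = -6 - 3*(1 + 2*(-3))/11 = -6 - 3*(1 - 6)*(1/11) = -6 - 3*(-5)*(1/11) = -6 + 15*(1/11) = -6 + 15/11 = -51/11 ≈ -4.6364)
(H(-2 - 1*(-4), -3)*V)*(-2 - 1*15) = (5*(-51/11))*(-2 - 1*15) = -255*(-2 - 15)/11 = -255/11*(-17) = 4335/11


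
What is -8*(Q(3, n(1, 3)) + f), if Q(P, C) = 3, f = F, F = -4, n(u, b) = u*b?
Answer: 8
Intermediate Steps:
n(u, b) = b*u
f = -4
-8*(Q(3, n(1, 3)) + f) = -8*(3 - 4) = -8*(-1) = 8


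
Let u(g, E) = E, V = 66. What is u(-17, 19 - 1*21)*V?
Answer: -132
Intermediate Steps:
u(-17, 19 - 1*21)*V = (19 - 1*21)*66 = (19 - 21)*66 = -2*66 = -132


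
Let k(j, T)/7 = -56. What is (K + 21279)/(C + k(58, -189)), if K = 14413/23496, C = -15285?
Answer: -499985797/368346792 ≈ -1.3574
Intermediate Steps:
k(j, T) = -392 (k(j, T) = 7*(-56) = -392)
K = 14413/23496 (K = 14413*(1/23496) = 14413/23496 ≈ 0.61342)
(K + 21279)/(C + k(58, -189)) = (14413/23496 + 21279)/(-15285 - 392) = (499985797/23496)/(-15677) = (499985797/23496)*(-1/15677) = -499985797/368346792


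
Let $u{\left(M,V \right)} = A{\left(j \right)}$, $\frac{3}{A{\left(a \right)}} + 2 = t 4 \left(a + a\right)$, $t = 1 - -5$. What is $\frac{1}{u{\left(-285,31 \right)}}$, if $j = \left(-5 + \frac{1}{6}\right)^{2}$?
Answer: $\frac{3358}{9} \approx 373.11$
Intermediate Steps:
$t = 6$ ($t = 1 + 5 = 6$)
$j = \frac{841}{36}$ ($j = \left(-5 + \frac{1}{6}\right)^{2} = \left(- \frac{29}{6}\right)^{2} = \frac{841}{36} \approx 23.361$)
$A{\left(a \right)} = \frac{3}{-2 + 48 a}$ ($A{\left(a \right)} = \frac{3}{-2 + 6 \cdot 4 \left(a + a\right)} = \frac{3}{-2 + 6 \cdot 4 \cdot 2 a} = \frac{3}{-2 + 6 \cdot 8 a} = \frac{3}{-2 + 48 a}$)
$u{\left(M,V \right)} = \frac{9}{3358}$ ($u{\left(M,V \right)} = \frac{3}{2 \left(-1 + 24 \cdot \frac{841}{36}\right)} = \frac{3}{2 \left(-1 + \frac{1682}{3}\right)} = \frac{3}{2 \cdot \frac{1679}{3}} = \frac{3}{2} \cdot \frac{3}{1679} = \frac{9}{3358}$)
$\frac{1}{u{\left(-285,31 \right)}} = \frac{1}{\frac{9}{3358}} = \frac{3358}{9}$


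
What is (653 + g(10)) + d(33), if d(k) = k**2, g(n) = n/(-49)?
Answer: 85348/49 ≈ 1741.8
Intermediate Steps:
g(n) = -n/49 (g(n) = n*(-1/49) = -n/49)
(653 + g(10)) + d(33) = (653 - 1/49*10) + 33**2 = (653 - 10/49) + 1089 = 31987/49 + 1089 = 85348/49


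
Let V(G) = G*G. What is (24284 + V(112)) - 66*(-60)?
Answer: 40788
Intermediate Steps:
V(G) = G²
(24284 + V(112)) - 66*(-60) = (24284 + 112²) - 66*(-60) = (24284 + 12544) + 3960 = 36828 + 3960 = 40788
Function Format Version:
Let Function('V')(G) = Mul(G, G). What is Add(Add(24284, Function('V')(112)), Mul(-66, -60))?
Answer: 40788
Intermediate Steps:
Function('V')(G) = Pow(G, 2)
Add(Add(24284, Function('V')(112)), Mul(-66, -60)) = Add(Add(24284, Pow(112, 2)), Mul(-66, -60)) = Add(Add(24284, 12544), 3960) = Add(36828, 3960) = 40788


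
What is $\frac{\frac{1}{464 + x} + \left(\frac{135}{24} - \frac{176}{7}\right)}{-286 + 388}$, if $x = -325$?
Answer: $- \frac{151871}{793968} \approx -0.19128$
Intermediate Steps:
$\frac{\frac{1}{464 + x} + \left(\frac{135}{24} - \frac{176}{7}\right)}{-286 + 388} = \frac{\frac{1}{464 - 325} + \left(\frac{135}{24} - \frac{176}{7}\right)}{-286 + 388} = \frac{\frac{1}{139} + \left(135 \cdot \frac{1}{24} - \frac{176}{7}\right)}{102} = \left(\frac{1}{139} + \left(\frac{45}{8} - \frac{176}{7}\right)\right) \frac{1}{102} = \left(\frac{1}{139} - \frac{1093}{56}\right) \frac{1}{102} = \left(- \frac{151871}{7784}\right) \frac{1}{102} = - \frac{151871}{793968}$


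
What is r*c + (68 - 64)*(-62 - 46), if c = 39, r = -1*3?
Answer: -549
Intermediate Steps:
r = -3
r*c + (68 - 64)*(-62 - 46) = -3*39 + (68 - 64)*(-62 - 46) = -117 + 4*(-108) = -117 - 432 = -549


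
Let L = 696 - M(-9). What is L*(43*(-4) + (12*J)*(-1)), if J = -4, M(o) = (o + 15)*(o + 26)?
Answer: -73656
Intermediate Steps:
M(o) = (15 + o)*(26 + o)
L = 594 (L = 696 - (390 + (-9)² + 41*(-9)) = 696 - (390 + 81 - 369) = 696 - 1*102 = 696 - 102 = 594)
L*(43*(-4) + (12*J)*(-1)) = 594*(43*(-4) + (12*(-4))*(-1)) = 594*(-172 - 48*(-1)) = 594*(-172 + 48) = 594*(-124) = -73656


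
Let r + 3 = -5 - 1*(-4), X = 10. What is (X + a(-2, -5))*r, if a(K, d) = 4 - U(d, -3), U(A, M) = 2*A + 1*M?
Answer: -108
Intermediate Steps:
U(A, M) = M + 2*A (U(A, M) = 2*A + M = M + 2*A)
a(K, d) = 7 - 2*d (a(K, d) = 4 - (-3 + 2*d) = 4 + (3 - 2*d) = 7 - 2*d)
r = -4 (r = -3 + (-5 - 1*(-4)) = -3 + (-5 + 4) = -3 - 1 = -4)
(X + a(-2, -5))*r = (10 + (7 - 2*(-5)))*(-4) = (10 + (7 + 10))*(-4) = (10 + 17)*(-4) = 27*(-4) = -108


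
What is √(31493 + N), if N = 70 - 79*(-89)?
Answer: √38594 ≈ 196.45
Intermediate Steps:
N = 7101 (N = 70 + 7031 = 7101)
√(31493 + N) = √(31493 + 7101) = √38594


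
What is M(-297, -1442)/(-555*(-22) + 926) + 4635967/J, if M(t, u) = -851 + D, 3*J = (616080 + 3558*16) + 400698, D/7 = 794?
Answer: 31291353613/2350700336 ≈ 13.312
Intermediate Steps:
D = 5558 (D = 7*794 = 5558)
J = 357902 (J = ((616080 + 3558*16) + 400698)/3 = ((616080 + 56928) + 400698)/3 = (673008 + 400698)/3 = (⅓)*1073706 = 357902)
M(t, u) = 4707 (M(t, u) = -851 + 5558 = 4707)
M(-297, -1442)/(-555*(-22) + 926) + 4635967/J = 4707/(-555*(-22) + 926) + 4635967/357902 = 4707/(12210 + 926) + 4635967*(1/357902) = 4707/13136 + 4635967/357902 = 31291353613/2350700336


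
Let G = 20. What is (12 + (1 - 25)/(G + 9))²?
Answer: 104976/841 ≈ 124.82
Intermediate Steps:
(12 + (1 - 25)/(G + 9))² = (12 + (1 - 25)/(20 + 9))² = (12 - 24/29)² = (324/29)² = 104976/841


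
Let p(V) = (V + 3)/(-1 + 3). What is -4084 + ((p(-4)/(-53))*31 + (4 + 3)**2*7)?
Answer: -396515/106 ≈ -3740.7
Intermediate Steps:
p(V) = 3/2 + V/2 (p(V) = (3 + V)/2 = (3 + V)*(1/2) = 3/2 + V/2)
-4084 + ((p(-4)/(-53))*31 + (4 + 3)**2*7) = -4084 + (((3/2 + (1/2)*(-4))/(-53))*31 + (4 + 3)**2*7) = -4084 + (((3/2 - 2)*(-1/53))*31 + 7**2*7) = -4084 + (-1/2*(-1/53)*31 + 49*7) = -4084 + ((1/106)*31 + 343) = -4084 + (31/106 + 343) = -4084 + 36389/106 = -396515/106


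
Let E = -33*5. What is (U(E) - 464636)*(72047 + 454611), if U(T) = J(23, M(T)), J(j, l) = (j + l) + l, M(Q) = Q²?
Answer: -216015625254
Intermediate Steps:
J(j, l) = j + 2*l
E = -165
U(T) = 23 + 2*T²
(U(E) - 464636)*(72047 + 454611) = ((23 + 2*(-165)²) - 464636)*(72047 + 454611) = ((23 + 2*27225) - 464636)*526658 = ((23 + 54450) - 464636)*526658 = (54473 - 464636)*526658 = -410163*526658 = -216015625254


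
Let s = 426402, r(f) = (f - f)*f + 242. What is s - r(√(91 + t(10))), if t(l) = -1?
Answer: 426160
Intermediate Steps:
r(f) = 242 (r(f) = 0*f + 242 = 0 + 242 = 242)
s - r(√(91 + t(10))) = 426402 - 1*242 = 426402 - 242 = 426160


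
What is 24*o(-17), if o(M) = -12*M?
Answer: 4896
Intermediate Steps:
24*o(-17) = 24*(-12*(-17)) = 24*204 = 4896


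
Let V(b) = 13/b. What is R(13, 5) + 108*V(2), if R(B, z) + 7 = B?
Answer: 708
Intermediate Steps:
R(B, z) = -7 + B
R(13, 5) + 108*V(2) = (-7 + 13) + 108*(13/2) = 6 + 108*(13*(½)) = 6 + 108*(13/2) = 6 + 702 = 708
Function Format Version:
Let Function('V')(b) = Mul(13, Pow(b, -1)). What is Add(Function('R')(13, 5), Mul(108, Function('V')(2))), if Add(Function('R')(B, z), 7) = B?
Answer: 708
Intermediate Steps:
Function('R')(B, z) = Add(-7, B)
Add(Function('R')(13, 5), Mul(108, Function('V')(2))) = Add(Add(-7, 13), Mul(108, Mul(13, Pow(2, -1)))) = Add(6, Mul(108, Mul(13, Rational(1, 2)))) = Add(6, Mul(108, Rational(13, 2))) = Add(6, 702) = 708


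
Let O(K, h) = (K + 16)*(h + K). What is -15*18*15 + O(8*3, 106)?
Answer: 1150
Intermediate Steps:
O(K, h) = (16 + K)*(K + h)
-15*18*15 + O(8*3, 106) = -15*18*15 + ((8*3)**2 + 16*(8*3) + 16*106 + (8*3)*106) = -270*15 + (24**2 + 16*24 + 1696 + 24*106) = -4050 + (576 + 384 + 1696 + 2544) = -4050 + 5200 = 1150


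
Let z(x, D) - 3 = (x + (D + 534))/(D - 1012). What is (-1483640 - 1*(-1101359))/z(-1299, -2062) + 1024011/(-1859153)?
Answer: -2184762138519021/22400934497 ≈ -97530.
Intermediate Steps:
z(x, D) = 3 + (534 + D + x)/(-1012 + D) (z(x, D) = 3 + (x + (D + 534))/(D - 1012) = 3 + (x + (534 + D))/(-1012 + D) = 3 + (534 + D + x)/(-1012 + D))
(-1483640 - 1*(-1101359))/z(-1299, -2062) + 1024011/(-1859153) = (-1483640 - 1*(-1101359))/(((-2502 - 1299 + 4*(-2062))/(-1012 - 2062))) + 1024011/(-1859153) = (-1483640 + 1101359)/(((-2502 - 1299 - 8248)/(-3074))) + 1024011*(-1/1859153) = -382281/((-1/3074*(-12049))) - 1024011/1859153 = -382281/12049/3074 - 1024011/1859153 = -382281*3074/12049 - 1024011/1859153 = -1175131794/12049 - 1024011/1859153 = -2184762138519021/22400934497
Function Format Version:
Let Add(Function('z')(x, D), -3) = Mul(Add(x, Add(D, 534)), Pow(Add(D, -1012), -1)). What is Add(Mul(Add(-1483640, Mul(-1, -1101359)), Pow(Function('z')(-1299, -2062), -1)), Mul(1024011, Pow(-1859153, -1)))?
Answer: Rational(-2184762138519021, 22400934497) ≈ -97530.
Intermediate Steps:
Function('z')(x, D) = Add(3, Mul(Pow(Add(-1012, D), -1), Add(534, D, x))) (Function('z')(x, D) = Add(3, Mul(Add(x, Add(D, 534)), Pow(Add(D, -1012), -1))) = Add(3, Mul(Add(x, Add(534, D)), Pow(Add(-1012, D), -1))) = Add(3, Mul(Add(534, D, x), Pow(Add(-1012, D), -1))) = Add(3, Mul(Pow(Add(-1012, D), -1), Add(534, D, x))))
Add(Mul(Add(-1483640, Mul(-1, -1101359)), Pow(Function('z')(-1299, -2062), -1)), Mul(1024011, Pow(-1859153, -1))) = Add(Mul(Add(-1483640, Mul(-1, -1101359)), Pow(Mul(Pow(Add(-1012, -2062), -1), Add(-2502, -1299, Mul(4, -2062))), -1)), Mul(1024011, Pow(-1859153, -1))) = Add(Mul(Add(-1483640, 1101359), Pow(Mul(Pow(-3074, -1), Add(-2502, -1299, -8248)), -1)), Mul(1024011, Rational(-1, 1859153))) = Add(Mul(-382281, Pow(Mul(Rational(-1, 3074), -12049), -1)), Rational(-1024011, 1859153)) = Add(Mul(-382281, Pow(Rational(12049, 3074), -1)), Rational(-1024011, 1859153)) = Add(Mul(-382281, Rational(3074, 12049)), Rational(-1024011, 1859153)) = Add(Rational(-1175131794, 12049), Rational(-1024011, 1859153)) = Rational(-2184762138519021, 22400934497)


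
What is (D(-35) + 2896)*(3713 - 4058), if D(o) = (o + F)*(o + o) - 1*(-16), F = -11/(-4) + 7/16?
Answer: -14183295/8 ≈ -1.7729e+6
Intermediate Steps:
F = 51/16 (F = -11*(-1/4) + 7*(1/16) = 11/4 + 7/16 = 51/16 ≈ 3.1875)
D(o) = 16 + 2*o*(51/16 + o) (D(o) = (o + 51/16)*(o + o) - 1*(-16) = (51/16 + o)*(2*o) + 16 = 2*o*(51/16 + o) + 16 = 16 + 2*o*(51/16 + o))
(D(-35) + 2896)*(3713 - 4058) = ((16 + 2*(-35)**2 + (51/8)*(-35)) + 2896)*(3713 - 4058) = ((16 + 2*1225 - 1785/8) + 2896)*(-345) = ((16 + 2450 - 1785/8) + 2896)*(-345) = (17943/8 + 2896)*(-345) = (41111/8)*(-345) = -14183295/8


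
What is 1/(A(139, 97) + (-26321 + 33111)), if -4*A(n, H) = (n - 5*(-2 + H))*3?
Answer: 1/7042 ≈ 0.00014201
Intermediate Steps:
A(n, H) = -15/2 - 3*n/4 + 15*H/4 (A(n, H) = -(n - 5*(-2 + H))*3/4 = -(n + (10 - 5*H))*3/4 = -(10 + n - 5*H)*3/4 = -(30 - 15*H + 3*n)/4 = -15/2 - 3*n/4 + 15*H/4)
1/(A(139, 97) + (-26321 + 33111)) = 1/((-15/2 - ¾*139 + (15/4)*97) + (-26321 + 33111)) = 1/((-15/2 - 417/4 + 1455/4) + 6790) = 1/(252 + 6790) = 1/7042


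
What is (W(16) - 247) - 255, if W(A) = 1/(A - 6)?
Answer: -5019/10 ≈ -501.90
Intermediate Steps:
W(A) = 1/(-6 + A)
(W(16) - 247) - 255 = (1/(-6 + 16) - 247) - 255 = (1/10 - 247) - 255 = (⅒ - 247) - 255 = -2469/10 - 255 = -5019/10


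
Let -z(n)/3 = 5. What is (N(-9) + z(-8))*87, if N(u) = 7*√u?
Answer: -1305 + 1827*I ≈ -1305.0 + 1827.0*I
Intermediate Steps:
z(n) = -15 (z(n) = -3*5 = -15)
(N(-9) + z(-8))*87 = (7*√(-9) - 15)*87 = (7*(3*I) - 15)*87 = (21*I - 15)*87 = (-15 + 21*I)*87 = -1305 + 1827*I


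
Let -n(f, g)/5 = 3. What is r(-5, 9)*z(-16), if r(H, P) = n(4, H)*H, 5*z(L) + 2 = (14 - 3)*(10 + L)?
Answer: -1020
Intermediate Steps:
n(f, g) = -15 (n(f, g) = -5*3 = -15)
z(L) = 108/5 + 11*L/5 (z(L) = -⅖ + ((14 - 3)*(10 + L))/5 = -⅖ + (11*(10 + L))/5 = -⅖ + (110 + 11*L)/5 = -⅖ + (22 + 11*L/5) = 108/5 + 11*L/5)
r(H, P) = -15*H
r(-5, 9)*z(-16) = (-15*(-5))*(108/5 + (11/5)*(-16)) = 75*(108/5 - 176/5) = 75*(-68/5) = -1020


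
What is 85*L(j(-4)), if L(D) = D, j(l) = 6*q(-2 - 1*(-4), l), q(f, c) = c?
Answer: -2040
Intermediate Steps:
j(l) = 6*l
85*L(j(-4)) = 85*(6*(-4)) = 85*(-24) = -2040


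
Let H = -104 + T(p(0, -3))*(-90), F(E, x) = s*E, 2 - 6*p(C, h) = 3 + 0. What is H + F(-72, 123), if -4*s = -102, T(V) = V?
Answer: -1925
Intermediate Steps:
p(C, h) = -⅙ (p(C, h) = ⅓ - (3 + 0)/6 = ⅓ - ⅙*3 = ⅓ - ½ = -⅙)
s = 51/2 (s = -¼*(-102) = 51/2 ≈ 25.500)
F(E, x) = 51*E/2
H = -89 (H = -104 - ⅙*(-90) = -104 + 15 = -89)
H + F(-72, 123) = -89 + (51/2)*(-72) = -89 - 1836 = -1925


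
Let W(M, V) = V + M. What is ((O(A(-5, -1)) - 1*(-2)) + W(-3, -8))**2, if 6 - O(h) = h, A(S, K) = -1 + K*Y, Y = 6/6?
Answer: 1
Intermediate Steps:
W(M, V) = M + V
Y = 1 (Y = 6*(1/6) = 1)
A(S, K) = -1 + K (A(S, K) = -1 + K*1 = -1 + K)
O(h) = 6 - h
((O(A(-5, -1)) - 1*(-2)) + W(-3, -8))**2 = (((6 - (-1 - 1)) - 1*(-2)) + (-3 - 8))**2 = (((6 - 1*(-2)) + 2) - 11)**2 = (((6 + 2) + 2) - 11)**2 = ((8 + 2) - 11)**2 = (10 - 11)**2 = (-1)**2 = 1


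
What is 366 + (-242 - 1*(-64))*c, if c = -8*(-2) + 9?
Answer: -4084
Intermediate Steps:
c = 25 (c = 16 + 9 = 25)
366 + (-242 - 1*(-64))*c = 366 + (-242 - 1*(-64))*25 = 366 + (-242 + 64)*25 = 366 - 178*25 = 366 - 4450 = -4084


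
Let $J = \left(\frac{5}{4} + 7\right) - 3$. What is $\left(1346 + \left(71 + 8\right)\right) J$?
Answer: $\frac{29925}{4} \approx 7481.3$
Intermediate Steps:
$J = \frac{21}{4}$ ($J = \left(5 \cdot \frac{1}{4} + 7\right) - 3 = \left(\frac{5}{4} + 7\right) - 3 = \frac{33}{4} - 3 = \frac{21}{4} \approx 5.25$)
$\left(1346 + \left(71 + 8\right)\right) J = \left(1346 + \left(71 + 8\right)\right) \frac{21}{4} = \left(1346 + 79\right) \frac{21}{4} = 1425 \cdot \frac{21}{4} = \frac{29925}{4}$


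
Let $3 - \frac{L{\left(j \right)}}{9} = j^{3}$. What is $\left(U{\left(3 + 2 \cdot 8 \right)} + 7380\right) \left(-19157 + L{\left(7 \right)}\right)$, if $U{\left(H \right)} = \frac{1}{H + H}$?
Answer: $- \frac{6230557697}{38} \approx -1.6396 \cdot 10^{8}$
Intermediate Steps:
$L{\left(j \right)} = 27 - 9 j^{3}$
$U{\left(H \right)} = \frac{1}{2 H}$
$\left(U{\left(3 + 2 \cdot 8 \right)} + 7380\right) \left(-19157 + L{\left(7 \right)}\right) = \left(\frac{1}{2 \left(3 + 2 \cdot 8\right)} + 7380\right) \left(-19157 + \left(27 - 9 \cdot 7^{3}\right)\right) = \left(\frac{1}{2 \left(3 + 16\right)} + 7380\right) \left(-19157 + \left(27 - 3087\right)\right) = \left(\frac{1}{2 \cdot 19} + 7380\right) \left(-19157 + \left(27 - 3087\right)\right) = \left(\frac{1}{2} \cdot \frac{1}{19} + 7380\right) \left(-19157 - 3060\right) = \left(\frac{1}{38} + 7380\right) \left(-22217\right) = \frac{280441}{38} \left(-22217\right) = - \frac{6230557697}{38}$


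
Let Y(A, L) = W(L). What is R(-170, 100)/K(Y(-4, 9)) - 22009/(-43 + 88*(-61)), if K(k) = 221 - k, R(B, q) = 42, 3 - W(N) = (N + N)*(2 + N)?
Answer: 4691503/1125488 ≈ 4.1684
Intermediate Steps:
W(N) = 3 - 2*N*(2 + N) (W(N) = 3 - (N + N)*(2 + N) = 3 - 2*N*(2 + N))
Y(A, L) = 3 - 4*L - 2*L²
R(-170, 100)/K(Y(-4, 9)) - 22009/(-43 + 88*(-61)) = 42/(221 - (3 - 4*9 - 2*9²)) - 22009/(-43 + 88*(-61)) = 42/(221 - (3 - 36 - 2*81)) - 22009/(-43 - 5368) = 42/(221 - (3 - 36 - 162)) - 22009/(-5411) = 42/(221 - 1*(-195)) - 22009*(-1/5411) = 42/(221 + 195) + 22009/5411 = 42/416 + 22009/5411 = 42*(1/416) + 22009/5411 = 21/208 + 22009/5411 = 4691503/1125488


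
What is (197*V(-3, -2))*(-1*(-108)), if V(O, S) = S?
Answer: -42552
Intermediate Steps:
(197*V(-3, -2))*(-1*(-108)) = (197*(-2))*(-1*(-108)) = -394*108 = -42552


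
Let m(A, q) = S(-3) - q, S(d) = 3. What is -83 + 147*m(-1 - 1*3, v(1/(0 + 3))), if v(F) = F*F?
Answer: 1025/3 ≈ 341.67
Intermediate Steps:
v(F) = F²
m(A, q) = 3 - q
-83 + 147*m(-1 - 1*3, v(1/(0 + 3))) = -83 + 147*(3 - (1/(0 + 3))²) = -83 + 147*(3 - (1/3)²) = -83 + 147*(3 - (⅓)²) = -83 + 147*(3 - 1*⅑) = -83 + 147*(3 - ⅑) = -83 + 147*(26/9) = -83 + 1274/3 = 1025/3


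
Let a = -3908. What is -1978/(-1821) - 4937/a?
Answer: 16720301/7116468 ≈ 2.3495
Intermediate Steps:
-1978/(-1821) - 4937/a = -1978/(-1821) - 4937/(-3908) = -1978*(-1/1821) - 4937*(-1/3908) = 1978/1821 + 4937/3908 = 16720301/7116468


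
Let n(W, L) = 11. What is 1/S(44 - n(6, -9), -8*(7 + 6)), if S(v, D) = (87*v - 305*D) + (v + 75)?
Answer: 1/34699 ≈ 2.8819e-5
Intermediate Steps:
S(v, D) = 75 - 305*D + 88*v (S(v, D) = (-305*D + 87*v) + (75 + v) = 75 - 305*D + 88*v)
1/S(44 - n(6, -9), -8*(7 + 6)) = 1/(75 - (-2440)*(7 + 6) + 88*(44 - 1*11)) = 1/(75 - (-2440)*13 + 88*(44 - 11)) = 1/(75 - 305*(-104) + 88*33) = 1/(75 + 31720 + 2904) = 1/34699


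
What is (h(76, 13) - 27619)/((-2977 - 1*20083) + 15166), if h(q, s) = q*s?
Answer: 26631/7894 ≈ 3.3736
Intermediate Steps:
(h(76, 13) - 27619)/((-2977 - 1*20083) + 15166) = (76*13 - 27619)/((-2977 - 1*20083) + 15166) = (988 - 27619)/((-2977 - 20083) + 15166) = -26631/(-23060 + 15166) = -26631/(-7894) = -26631*(-1/7894) = 26631/7894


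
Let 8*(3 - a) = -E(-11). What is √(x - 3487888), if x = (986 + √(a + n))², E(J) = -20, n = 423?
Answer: √(-10061074 + 43384*√14)/2 ≈ 1573.1*I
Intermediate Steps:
a = ½ (a = 3 - (-1)*(-20)/8 = 3 - ⅛*20 = 3 - 5/2 = ½ ≈ 0.50000)
x = (986 + 11*√14/2)² (x = (986 + √(½ + 423))² = (986 + √(847/2))² = (986 + 11*√14/2)² ≈ 1.0132e+6)
√(x - 3487888) = √((1945239/2 + 10846*√14) - 3487888) = √(-5030537/2 + 10846*√14)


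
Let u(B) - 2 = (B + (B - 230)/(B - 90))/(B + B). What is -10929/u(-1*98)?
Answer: -25169487/5737 ≈ -4387.2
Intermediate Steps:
u(B) = 2 + (B + (-230 + B)/(-90 + B))/(2*B) (u(B) = 2 + (B + (B - 230)/(B - 90))/(B + B) = 2 + (B + (-230 + B)/(-90 + B))/((2*B)) = 2 + (B + (-230 + B)/(-90 + B))*(1/(2*B)) = 2 + (B + (-230 + B)/(-90 + B))/(2*B))
-10929/u(-1*98) = -10929*(-196*(-90 - 1*98)/(-230 - (-449)*98 + 5*(-1*98)**2)) = -10929*(-196*(-90 - 98)/(-230 - 449*(-98) + 5*(-98)**2)) = -10929*36848/(-230 + 44002 + 5*9604) = -10929*36848/(-230 + 44002 + 48020) = -10929/((1/2)*(-1/98)*(-1/188)*91792) = -10929/5737/2303 = -10929*2303/5737 = -25169487/5737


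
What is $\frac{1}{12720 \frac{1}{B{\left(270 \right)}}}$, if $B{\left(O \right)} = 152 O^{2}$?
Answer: $\frac{46170}{53} \approx 871.13$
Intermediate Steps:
$\frac{1}{12720 \frac{1}{B{\left(270 \right)}}} = \frac{1}{12720 \frac{1}{152 \cdot 270^{2}}} = \frac{1}{12720 \frac{1}{152 \cdot 72900}} = \frac{1}{12720 \cdot \frac{1}{11080800}} = \frac{1}{\frac{53}{46170}} = \frac{46170}{53}$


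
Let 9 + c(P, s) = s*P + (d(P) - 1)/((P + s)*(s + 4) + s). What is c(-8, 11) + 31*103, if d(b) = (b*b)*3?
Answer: 173567/56 ≈ 3099.4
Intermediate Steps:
d(b) = 3*b**2 (d(b) = b**2*3 = 3*b**2)
c(P, s) = -9 + P*s + (-1 + 3*P**2)/(s + (4 + s)*(P + s)) (c(P, s) = -9 + (s*P + (3*P**2 - 1)/((P + s)*(s + 4) + s)) = -9 + (P*s + (-1 + 3*P**2)/((P + s)*(4 + s) + s)) = -9 + (P*s + (-1 + 3*P**2)/((4 + s)*(P + s) + s)) = -9 + (P*s + (-1 + 3*P**2)/(s + (4 + s)*(P + s))) = -9 + P*s + (-1 + 3*P**2)/(s + (4 + s)*(P + s)))
c(-8, 11) + 31*103 = (-1 - 45*11 - 36*(-8) - 9*11**2 + 3*(-8)**2 - 8*11**3 + (-8)**2*11**2 - 9*(-8)*11 + 4*11*(-8)**2 + 5*(-8)*11**2)/(11**2 + 4*(-8) + 5*11 - 8*11) + 31*103 = (-1 - 495 + 288 - 9*121 + 3*64 - 8*1331 + 64*121 + 792 + 4*11*64 + 5*(-8)*121)/(121 - 32 + 55 - 88) + 3193 = (-1 - 495 + 288 - 1089 + 192 - 10648 + 7744 + 792 + 2816 - 4840)/56 + 3193 = (1/56)*(-5241) + 3193 = -5241/56 + 3193 = 173567/56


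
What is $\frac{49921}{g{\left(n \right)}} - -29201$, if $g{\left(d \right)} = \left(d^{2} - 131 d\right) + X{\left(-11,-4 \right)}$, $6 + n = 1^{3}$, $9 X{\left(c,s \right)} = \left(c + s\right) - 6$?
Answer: $\frac{59515396}{2033} \approx 29275.0$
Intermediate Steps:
$X{\left(c,s \right)} = - \frac{2}{3} + \frac{c}{9} + \frac{s}{9}$ ($X{\left(c,s \right)} = \frac{\left(c + s\right) - 6}{9} = \frac{-6 + c + s}{9} = - \frac{2}{3} + \frac{c}{9} + \frac{s}{9}$)
$n = -5$ ($n = -6 + 1^{3} = -6 + 1 = -5$)
$g{\left(d \right)} = - \frac{7}{3} + d^{2} - 131 d$ ($g{\left(d \right)} = \left(d^{2} - 131 d\right) + \left(- \frac{2}{3} + \frac{1}{9} \left(-11\right) + \frac{1}{9} \left(-4\right)\right) = \left(d^{2} - 131 d\right) - \frac{7}{3} = - \frac{7}{3} + d^{2} - 131 d$)
$\frac{49921}{g{\left(n \right)}} - -29201 = \frac{49921}{- \frac{7}{3} + \left(-5\right)^{2} - -655} - -29201 = \frac{49921}{- \frac{7}{3} + 25 + 655} + 29201 = \frac{49921}{\frac{2033}{3}} + 29201 = 49921 \cdot \frac{3}{2033} + 29201 = \frac{149763}{2033} + 29201 = \frac{59515396}{2033}$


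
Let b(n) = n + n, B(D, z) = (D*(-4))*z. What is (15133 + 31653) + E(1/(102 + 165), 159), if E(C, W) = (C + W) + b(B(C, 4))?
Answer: 12534284/267 ≈ 46945.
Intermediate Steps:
B(D, z) = -4*D*z (B(D, z) = (-4*D)*z = -4*D*z)
b(n) = 2*n
E(C, W) = W - 31*C (E(C, W) = (C + W) + 2*(-4*C*4) = (C + W) + 2*(-16*C) = (C + W) - 32*C = W - 31*C)
(15133 + 31653) + E(1/(102 + 165), 159) = (15133 + 31653) + (159 - 31/(102 + 165)) = 46786 + (159 - 31/267) = 46786 + 42422/267 = 12534284/267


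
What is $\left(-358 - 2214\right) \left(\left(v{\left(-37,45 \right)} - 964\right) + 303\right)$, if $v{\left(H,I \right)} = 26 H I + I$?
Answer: $112926232$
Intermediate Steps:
$v{\left(H,I \right)} = I + 26 H I$ ($v{\left(H,I \right)} = 26 H I + I = I + 26 H I$)
$\left(-358 - 2214\right) \left(\left(v{\left(-37,45 \right)} - 964\right) + 303\right) = \left(-358 - 2214\right) \left(\left(45 \left(1 + 26 \left(-37\right)\right) - 964\right) + 303\right) = - 2572 \left(\left(45 \left(1 - 962\right) - 964\right) + 303\right) = - 2572 \left(\left(45 \left(-961\right) - 964\right) + 303\right) = - 2572 \left(\left(-43245 - 964\right) + 303\right) = - 2572 \left(-44209 + 303\right) = \left(-2572\right) \left(-43906\right) = 112926232$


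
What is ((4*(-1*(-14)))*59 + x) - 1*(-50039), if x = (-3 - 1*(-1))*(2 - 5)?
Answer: 53349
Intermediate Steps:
x = 6 (x = (-3 + 1)*(-3) = -2*(-3) = 6)
((4*(-1*(-14)))*59 + x) - 1*(-50039) = ((4*(-1*(-14)))*59 + 6) - 1*(-50039) = ((4*14)*59 + 6) + 50039 = (56*59 + 6) + 50039 = (3304 + 6) + 50039 = 3310 + 50039 = 53349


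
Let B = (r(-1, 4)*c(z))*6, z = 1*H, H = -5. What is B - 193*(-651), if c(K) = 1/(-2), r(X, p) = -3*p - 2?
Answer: 125685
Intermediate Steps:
r(X, p) = -2 - 3*p
z = -5 (z = 1*(-5) = -5)
c(K) = -1/2
B = 42 (B = ((-2 - 3*4)*(-1/2))*6 = ((-2 - 12)*(-1/2))*6 = -14*(-1/2)*6 = 7*6 = 42)
B - 193*(-651) = 42 - 193*(-651) = 42 + 125643 = 125685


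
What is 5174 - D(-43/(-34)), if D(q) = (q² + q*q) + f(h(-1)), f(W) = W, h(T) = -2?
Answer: 2989879/578 ≈ 5172.8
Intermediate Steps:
D(q) = -2 + 2*q² (D(q) = (q² + q*q) - 2 = (q² + q²) - 2 = 2*q² - 2 = -2 + 2*q²)
5174 - D(-43/(-34)) = 5174 - (-2 + 2*(-43/(-34))²) = 5174 - (-2 + 2*(-43*(-1/34))²) = 5174 - (-2 + 2*(43/34)²) = 5174 - (-2 + 2*(1849/1156)) = 5174 - (-2 + 1849/578) = 5174 - 1*693/578 = 5174 - 693/578 = 2989879/578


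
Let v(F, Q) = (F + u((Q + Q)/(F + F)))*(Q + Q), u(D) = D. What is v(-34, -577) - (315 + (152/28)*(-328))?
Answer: 2512984/119 ≈ 21118.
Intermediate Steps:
v(F, Q) = 2*Q*(F + Q/F) (v(F, Q) = (F + (Q + Q)/(F + F))*(Q + Q) = (F + (2*Q)/((2*F)))*(2*Q) = (F + (2*Q)*(1/(2*F)))*(2*Q) = (F + Q/F)*(2*Q) = 2*Q*(F + Q/F))
v(-34, -577) - (315 + (152/28)*(-328)) = 2*(-577)*(-577 + (-34)**2)/(-34) - (315 + (152/28)*(-328)) = 2*(-577)*(-1/34)*(-577 + 1156) - (315 + (152*(1/28))*(-328)) = 2*(-577)*(-1/34)*579 - (315 + (38/7)*(-328)) = 334083/17 - (315 - 12464/7) = 334083/17 - 1*(-10259/7) = 334083/17 + 10259/7 = 2512984/119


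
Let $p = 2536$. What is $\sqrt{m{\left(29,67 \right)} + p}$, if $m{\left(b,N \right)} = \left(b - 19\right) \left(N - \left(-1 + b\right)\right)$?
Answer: $\sqrt{2926} \approx 54.093$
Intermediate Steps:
$m{\left(b,N \right)} = \left(-19 + b\right) \left(1 + N - b\right)$
$\sqrt{m{\left(29,67 \right)} + p} = \sqrt{\left(-19 - 29^{2} - 1273 + 20 \cdot 29 + 67 \cdot 29\right) + 2536} = \sqrt{\left(-19 - 841 - 1273 + 580 + 1943\right) + 2536} = \sqrt{390 + 2536} = \sqrt{2926}$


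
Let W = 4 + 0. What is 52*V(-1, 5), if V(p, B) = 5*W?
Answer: 1040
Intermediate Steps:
W = 4
V(p, B) = 20 (V(p, B) = 5*4 = 20)
52*V(-1, 5) = 52*20 = 1040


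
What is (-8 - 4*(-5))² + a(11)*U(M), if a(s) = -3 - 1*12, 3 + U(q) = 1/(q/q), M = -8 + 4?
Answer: 174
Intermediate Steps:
M = -4
U(q) = -2 (U(q) = -3 + 1/(q/q) = -3 + 1/1 = -3 + 1 = -2)
a(s) = -15 (a(s) = -3 - 12 = -15)
(-8 - 4*(-5))² + a(11)*U(M) = (-8 - 4*(-5))² - 15*(-2) = (-8 + 20)² + 30 = 12² + 30 = 144 + 30 = 174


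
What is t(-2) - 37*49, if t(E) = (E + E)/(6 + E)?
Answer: -1814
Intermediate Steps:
t(E) = 2*E/(6 + E) (t(E) = (2*E)/(6 + E) = 2*E/(6 + E))
t(-2) - 37*49 = 2*(-2)/(6 - 2) - 37*49 = 2*(-2)/4 - 1813 = 2*(-2)*(1/4) - 1813 = -1 - 1813 = -1814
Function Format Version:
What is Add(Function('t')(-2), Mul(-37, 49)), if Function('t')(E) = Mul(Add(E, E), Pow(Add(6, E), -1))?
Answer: -1814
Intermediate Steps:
Function('t')(E) = Mul(2, E, Pow(Add(6, E), -1)) (Function('t')(E) = Mul(Mul(2, E), Pow(Add(6, E), -1)) = Mul(2, E, Pow(Add(6, E), -1)))
Add(Function('t')(-2), Mul(-37, 49)) = Add(Mul(2, -2, Pow(Add(6, -2), -1)), Mul(-37, 49)) = Add(Mul(2, -2, Pow(4, -1)), -1813) = Add(Mul(2, -2, Rational(1, 4)), -1813) = Add(-1, -1813) = -1814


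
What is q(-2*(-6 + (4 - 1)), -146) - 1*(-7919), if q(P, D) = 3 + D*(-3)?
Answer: 8360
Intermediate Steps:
q(P, D) = 3 - 3*D
q(-2*(-6 + (4 - 1)), -146) - 1*(-7919) = (3 - 3*(-146)) - 1*(-7919) = (3 + 438) + 7919 = 441 + 7919 = 8360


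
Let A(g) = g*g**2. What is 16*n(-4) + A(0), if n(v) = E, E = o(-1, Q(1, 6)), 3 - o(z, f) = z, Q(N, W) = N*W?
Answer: 64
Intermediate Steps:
o(z, f) = 3 - z
A(g) = g**3
E = 4 (E = 3 - 1*(-1) = 3 + 1 = 4)
n(v) = 4
16*n(-4) + A(0) = 16*4 + 0**3 = 64 + 0 = 64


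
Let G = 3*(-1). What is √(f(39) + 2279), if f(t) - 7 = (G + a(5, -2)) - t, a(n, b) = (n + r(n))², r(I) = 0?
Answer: √2269 ≈ 47.634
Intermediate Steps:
a(n, b) = n² (a(n, b) = (n + 0)² = n²)
G = -3
f(t) = 29 - t (f(t) = 7 + ((-3 + 5²) - t) = 7 + ((-3 + 25) - t) = 7 + (22 - t) = 29 - t)
√(f(39) + 2279) = √((29 - 1*39) + 2279) = √((29 - 39) + 2279) = √(-10 + 2279) = √2269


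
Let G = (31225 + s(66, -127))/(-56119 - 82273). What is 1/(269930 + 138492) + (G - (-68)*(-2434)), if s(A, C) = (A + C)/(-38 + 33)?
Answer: -11693922336927993/70652921780 ≈ -1.6551e+5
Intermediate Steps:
s(A, C) = -A/5 - C/5 (s(A, C) = (A + C)/(-5) = (A + C)*(-⅕) = -A/5 - C/5)
G = -78093/345980 (G = (31225 + (-⅕*66 - ⅕*(-127)))/(-56119 - 82273) = (31225 + (-66/5 + 127/5))/(-138392) = (31225 + 61/5)*(-1/138392) = (156186/5)*(-1/138392) = -78093/345980 ≈ -0.22572)
1/(269930 + 138492) + (G - (-68)*(-2434)) = 1/(269930 + 138492) + (-78093/345980 - (-68)*(-2434)) = 1/408422 + (-78093/345980 - 1*165512) = 1/408422 + (-78093/345980 - 165512) = 1/408422 - 57263919853/345980 = -11693922336927993/70652921780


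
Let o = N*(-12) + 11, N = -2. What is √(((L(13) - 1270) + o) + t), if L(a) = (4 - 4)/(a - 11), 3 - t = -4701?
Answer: √3469 ≈ 58.898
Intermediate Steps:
t = 4704 (t = 3 - 1*(-4701) = 3 + 4701 = 4704)
o = 35 (o = -2*(-12) + 11 = 24 + 11 = 35)
L(a) = 0 (L(a) = 0/(-11 + a) = 0)
√(((L(13) - 1270) + o) + t) = √(((0 - 1270) + 35) + 4704) = √((-1270 + 35) + 4704) = √(-1235 + 4704) = √3469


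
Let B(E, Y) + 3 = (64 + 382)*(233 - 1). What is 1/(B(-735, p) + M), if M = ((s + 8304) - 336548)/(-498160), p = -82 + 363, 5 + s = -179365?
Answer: 249080/25772312327 ≈ 9.6646e-6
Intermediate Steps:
s = -179370 (s = -5 - 179365 = -179370)
p = 281
M = 253807/249080 (M = ((-179370 + 8304) - 336548)/(-498160) = (-171066 - 336548)*(-1/498160) = -507614*(-1/498160) = 253807/249080 ≈ 1.0190)
B(E, Y) = 103469 (B(E, Y) = -3 + (64 + 382)*(233 - 1) = -3 + 446*232 = -3 + 103472 = 103469)
1/(B(-735, p) + M) = 1/(103469 + 253807/249080) = 1/(25772312327/249080) = 249080/25772312327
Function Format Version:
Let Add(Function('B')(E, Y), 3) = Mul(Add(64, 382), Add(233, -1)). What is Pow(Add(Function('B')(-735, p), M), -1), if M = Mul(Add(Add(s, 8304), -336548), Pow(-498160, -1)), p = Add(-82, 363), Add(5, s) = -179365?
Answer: Rational(249080, 25772312327) ≈ 9.6646e-6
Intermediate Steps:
s = -179370 (s = Add(-5, -179365) = -179370)
p = 281
M = Rational(253807, 249080) (M = Mul(Add(Add(-179370, 8304), -336548), Pow(-498160, -1)) = Mul(Add(-171066, -336548), Rational(-1, 498160)) = Mul(-507614, Rational(-1, 498160)) = Rational(253807, 249080) ≈ 1.0190)
Function('B')(E, Y) = 103469 (Function('B')(E, Y) = Add(-3, Mul(Add(64, 382), Add(233, -1))) = Add(-3, Mul(446, 232)) = Add(-3, 103472) = 103469)
Pow(Add(Function('B')(-735, p), M), -1) = Pow(Add(103469, Rational(253807, 249080)), -1) = Pow(Rational(25772312327, 249080), -1) = Rational(249080, 25772312327)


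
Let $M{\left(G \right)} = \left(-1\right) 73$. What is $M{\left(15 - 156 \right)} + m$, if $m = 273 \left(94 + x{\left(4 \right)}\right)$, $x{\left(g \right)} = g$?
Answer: $26681$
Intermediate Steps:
$M{\left(G \right)} = -73$
$m = 26754$ ($m = 273 \left(94 + 4\right) = 273 \cdot 98 = 26754$)
$M{\left(15 - 156 \right)} + m = -73 + 26754 = 26681$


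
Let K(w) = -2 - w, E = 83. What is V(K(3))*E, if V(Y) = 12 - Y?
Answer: 1411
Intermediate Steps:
V(K(3))*E = (12 - (-2 - 1*3))*83 = (12 - (-2 - 3))*83 = (12 - 1*(-5))*83 = (12 + 5)*83 = 17*83 = 1411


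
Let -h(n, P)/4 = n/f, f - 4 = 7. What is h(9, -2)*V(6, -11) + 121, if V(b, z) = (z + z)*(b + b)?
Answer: 985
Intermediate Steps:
f = 11 (f = 4 + 7 = 11)
h(n, P) = -4*n/11
V(b, z) = 4*b*z (V(b, z) = (2*z)*(2*b) = 4*b*z)
h(9, -2)*V(6, -11) + 121 = (-4/11*9)*(4*6*(-11)) + 121 = -36/11*(-264) + 121 = 864 + 121 = 985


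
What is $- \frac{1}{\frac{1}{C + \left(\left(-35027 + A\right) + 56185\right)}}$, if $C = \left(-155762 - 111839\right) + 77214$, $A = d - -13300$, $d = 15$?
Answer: $155914$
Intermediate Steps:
$A = 13315$ ($A = 15 - -13300 = 15 + 13300 = 13315$)
$C = -190387$ ($C = -267601 + 77214 = -190387$)
$- \frac{1}{\frac{1}{C + \left(\left(-35027 + A\right) + 56185\right)}} = - \frac{1}{\frac{1}{-190387 + \left(\left(-35027 + 13315\right) + 56185\right)}} = - \frac{1}{\frac{1}{-190387 + \left(-21712 + 56185\right)}} = - \frac{1}{\frac{1}{-190387 + 34473}} = - \frac{1}{\frac{1}{-155914}} = - \frac{1}{- \frac{1}{155914}} = \left(-1\right) \left(-155914\right) = 155914$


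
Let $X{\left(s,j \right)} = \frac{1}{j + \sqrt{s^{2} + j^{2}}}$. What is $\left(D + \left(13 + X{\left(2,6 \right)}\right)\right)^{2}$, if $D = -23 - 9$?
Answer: $\frac{1691}{4} - \frac{41 \sqrt{10}}{2} \approx 357.92$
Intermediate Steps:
$X{\left(s,j \right)} = \frac{1}{j + \sqrt{j^{2} + s^{2}}}$
$D = -32$
$\left(D + \left(13 + X{\left(2,6 \right)}\right)\right)^{2} = \left(-32 + \left(13 + \frac{1}{6 + \sqrt{6^{2} + 2^{2}}}\right)\right)^{2} = \left(-32 + \left(13 + \frac{1}{6 + \sqrt{36 + 4}}\right)\right)^{2} = \left(-32 + \left(13 + \frac{1}{6 + \sqrt{40}}\right)\right)^{2} = \left(-32 + \left(13 + \frac{1}{6 + 2 \sqrt{10}}\right)\right)^{2} = \left(-19 + \frac{1}{6 + 2 \sqrt{10}}\right)^{2}$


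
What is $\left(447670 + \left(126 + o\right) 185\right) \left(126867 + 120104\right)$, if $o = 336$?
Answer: $131670118940$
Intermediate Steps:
$\left(447670 + \left(126 + o\right) 185\right) \left(126867 + 120104\right) = \left(447670 + \left(126 + 336\right) 185\right) \left(126867 + 120104\right) = \left(447670 + 462 \cdot 185\right) 246971 = \left(447670 + 85470\right) 246971 = 533140 \cdot 246971 = 131670118940$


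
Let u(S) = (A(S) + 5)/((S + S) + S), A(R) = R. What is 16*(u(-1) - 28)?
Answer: -1408/3 ≈ -469.33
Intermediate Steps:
u(S) = (5 + S)/(3*S) (u(S) = (S + 5)/((S + S) + S) = (5 + S)/(2*S + S) = (5 + S)/((3*S)) = (5 + S)*(1/(3*S)) = (5 + S)/(3*S))
16*(u(-1) - 28) = 16*((⅓)*(5 - 1)/(-1) - 28) = 16*((⅓)*(-1)*4 - 28) = 16*(-4/3 - 28) = 16*(-88/3) = -1408/3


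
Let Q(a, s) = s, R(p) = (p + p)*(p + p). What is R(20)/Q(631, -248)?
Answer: -200/31 ≈ -6.4516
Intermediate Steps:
R(p) = 4*p² (R(p) = (2*p)*(2*p) = 4*p²)
R(20)/Q(631, -248) = (4*20²)/(-248) = (4*400)*(-1/248) = 1600*(-1/248) = -200/31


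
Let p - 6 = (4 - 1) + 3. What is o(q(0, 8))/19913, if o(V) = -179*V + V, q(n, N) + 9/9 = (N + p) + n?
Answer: -3382/19913 ≈ -0.16984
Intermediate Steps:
p = 12 (p = 6 + ((4 - 1) + 3) = 6 + (3 + 3) = 6 + 6 = 12)
q(n, N) = 11 + N + n (q(n, N) = -1 + ((N + 12) + n) = -1 + ((12 + N) + n) = -1 + (12 + N + n) = 11 + N + n)
o(V) = -178*V
o(q(0, 8))/19913 = -178*(11 + 8 + 0)/19913 = -178*19*(1/19913) = -3382*1/19913 = -3382/19913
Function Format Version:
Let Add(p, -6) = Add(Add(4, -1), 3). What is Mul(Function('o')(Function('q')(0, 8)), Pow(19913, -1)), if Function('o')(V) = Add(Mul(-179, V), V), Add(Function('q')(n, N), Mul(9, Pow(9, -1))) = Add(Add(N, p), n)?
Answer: Rational(-3382, 19913) ≈ -0.16984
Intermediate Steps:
p = 12 (p = Add(6, Add(Add(4, -1), 3)) = Add(6, Add(3, 3)) = Add(6, 6) = 12)
Function('q')(n, N) = Add(11, N, n) (Function('q')(n, N) = Add(-1, Add(Add(N, 12), n)) = Add(-1, Add(Add(12, N), n)) = Add(-1, Add(12, N, n)) = Add(11, N, n))
Function('o')(V) = Mul(-178, V)
Mul(Function('o')(Function('q')(0, 8)), Pow(19913, -1)) = Mul(Mul(-178, Add(11, 8, 0)), Pow(19913, -1)) = Mul(Mul(-178, 19), Rational(1, 19913)) = Mul(-3382, Rational(1, 19913)) = Rational(-3382, 19913)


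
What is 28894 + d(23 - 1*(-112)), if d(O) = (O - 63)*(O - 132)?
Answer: 29110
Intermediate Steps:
d(O) = (-132 + O)*(-63 + O) (d(O) = (-63 + O)*(-132 + O) = (-132 + O)*(-63 + O))
28894 + d(23 - 1*(-112)) = 28894 + (8316 + (23 - 1*(-112))² - 195*(23 - 1*(-112))) = 28894 + (8316 + (23 + 112)² - 195*(23 + 112)) = 28894 + (8316 + 135² - 195*135) = 28894 + (8316 + 18225 - 26325) = 28894 + 216 = 29110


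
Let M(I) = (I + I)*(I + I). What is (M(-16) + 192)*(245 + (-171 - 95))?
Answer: -25536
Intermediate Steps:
M(I) = 4*I**2 (M(I) = (2*I)*(2*I) = 4*I**2)
(M(-16) + 192)*(245 + (-171 - 95)) = (4*(-16)**2 + 192)*(245 + (-171 - 95)) = (4*256 + 192)*(245 - 266) = (1024 + 192)*(-21) = 1216*(-21) = -25536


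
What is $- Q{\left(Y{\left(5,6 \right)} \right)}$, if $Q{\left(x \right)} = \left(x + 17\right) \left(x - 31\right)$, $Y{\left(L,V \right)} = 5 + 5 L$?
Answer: $47$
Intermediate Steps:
$Q{\left(x \right)} = \left(-31 + x\right) \left(17 + x\right)$ ($Q{\left(x \right)} = \left(17 + x\right) \left(-31 + x\right) = \left(-31 + x\right) \left(17 + x\right)$)
$- Q{\left(Y{\left(5,6 \right)} \right)} = - (-527 + \left(5 + 5 \cdot 5\right)^{2} - 14 \left(5 + 5 \cdot 5\right)) = - (-527 + \left(5 + 25\right)^{2} - 14 \left(5 + 25\right)) = - (-527 + 30^{2} - 420) = - (-527 + 900 - 420) = \left(-1\right) \left(-47\right) = 47$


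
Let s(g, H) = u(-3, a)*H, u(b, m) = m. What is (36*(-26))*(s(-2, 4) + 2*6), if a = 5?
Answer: -29952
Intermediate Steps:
s(g, H) = 5*H
(36*(-26))*(s(-2, 4) + 2*6) = (36*(-26))*(5*4 + 2*6) = -936*(20 + 12) = -936*32 = -29952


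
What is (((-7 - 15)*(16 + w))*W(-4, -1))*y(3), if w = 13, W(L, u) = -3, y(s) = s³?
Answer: 51678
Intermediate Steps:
(((-7 - 15)*(16 + w))*W(-4, -1))*y(3) = (((-7 - 15)*(16 + 13))*(-3))*3³ = (-22*29*(-3))*27 = -638*(-3)*27 = 1914*27 = 51678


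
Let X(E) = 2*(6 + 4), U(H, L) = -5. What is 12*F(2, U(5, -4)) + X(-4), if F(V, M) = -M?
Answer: 80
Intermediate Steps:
X(E) = 20 (X(E) = 2*10 = 20)
12*F(2, U(5, -4)) + X(-4) = 12*(-1*(-5)) + 20 = 12*5 + 20 = 60 + 20 = 80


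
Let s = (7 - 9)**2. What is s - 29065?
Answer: -29061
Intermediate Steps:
s = 4 (s = (-2)**2 = 4)
s - 29065 = 4 - 29065 = -29061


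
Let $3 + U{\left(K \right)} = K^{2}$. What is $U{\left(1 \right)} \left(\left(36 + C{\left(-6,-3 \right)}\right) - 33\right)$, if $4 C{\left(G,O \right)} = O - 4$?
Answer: $- \frac{5}{2} \approx -2.5$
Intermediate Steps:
$C{\left(G,O \right)} = -1 + \frac{O}{4}$ ($C{\left(G,O \right)} = \frac{O - 4}{4} = \frac{-4 + O}{4} = -1 + \frac{O}{4}$)
$U{\left(K \right)} = -3 + K^{2}$
$U{\left(1 \right)} \left(\left(36 + C{\left(-6,-3 \right)}\right) - 33\right) = \left(-3 + 1^{2}\right) \left(\left(36 + \left(-1 + \frac{1}{4} \left(-3\right)\right)\right) - 33\right) = \left(-3 + 1\right) \left(\left(36 - \frac{7}{4}\right) - 33\right) = - 2 \left(\left(36 - \frac{7}{4}\right) - 33\right) = - 2 \left(\frac{137}{4} - 33\right) = \left(-2\right) \frac{5}{4} = - \frac{5}{2}$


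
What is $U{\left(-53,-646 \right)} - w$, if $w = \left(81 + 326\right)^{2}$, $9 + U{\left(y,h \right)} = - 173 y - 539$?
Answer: $-157028$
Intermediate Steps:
$U{\left(y,h \right)} = -548 - 173 y$ ($U{\left(y,h \right)} = -9 - \left(539 + 173 y\right) = -548 - 173 y$)
$w = 165649$ ($w = 407^{2} = 165649$)
$U{\left(-53,-646 \right)} - w = \left(-548 - -9169\right) - 165649 = \left(-548 + 9169\right) - 165649 = 8621 - 165649 = -157028$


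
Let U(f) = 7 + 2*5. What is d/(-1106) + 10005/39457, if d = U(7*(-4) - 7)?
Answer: 10394761/43639442 ≈ 0.23820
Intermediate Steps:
U(f) = 17 (U(f) = 7 + 10 = 17)
d = 17
d/(-1106) + 10005/39457 = 17/(-1106) + 10005/39457 = 17*(-1/1106) + 10005*(1/39457) = -17/1106 + 10005/39457 = 10394761/43639442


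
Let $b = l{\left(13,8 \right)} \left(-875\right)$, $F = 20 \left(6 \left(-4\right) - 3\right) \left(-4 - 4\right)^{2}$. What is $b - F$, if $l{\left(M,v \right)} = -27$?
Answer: $58185$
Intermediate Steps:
$F = -34560$ ($F = 20 \left(-24 - 3\right) \left(-8\right)^{2} = 20 \left(-27\right) 64 = \left(-540\right) 64 = -34560$)
$b = 23625$ ($b = \left(-27\right) \left(-875\right) = 23625$)
$b - F = 23625 - -34560 = 23625 + 34560 = 58185$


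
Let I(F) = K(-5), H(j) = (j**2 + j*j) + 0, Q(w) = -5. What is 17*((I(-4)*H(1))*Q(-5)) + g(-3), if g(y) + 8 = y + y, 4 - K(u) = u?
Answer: -1544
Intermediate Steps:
K(u) = 4 - u
H(j) = 2*j**2 (H(j) = (j**2 + j**2) + 0 = 2*j**2 + 0 = 2*j**2)
I(F) = 9 (I(F) = 4 - 1*(-5) = 4 + 5 = 9)
g(y) = -8 + 2*y (g(y) = -8 + (y + y) = -8 + 2*y)
17*((I(-4)*H(1))*Q(-5)) + g(-3) = 17*((9*(2*1**2))*(-5)) + (-8 + 2*(-3)) = 17*((9*(2*1))*(-5)) + (-8 - 6) = 17*((9*2)*(-5)) - 14 = 17*(18*(-5)) - 14 = 17*(-90) - 14 = -1530 - 14 = -1544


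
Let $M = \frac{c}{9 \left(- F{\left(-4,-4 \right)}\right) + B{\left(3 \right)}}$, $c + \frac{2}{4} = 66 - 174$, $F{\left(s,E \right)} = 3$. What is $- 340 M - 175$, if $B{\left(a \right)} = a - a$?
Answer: $- \frac{41615}{27} \approx -1541.3$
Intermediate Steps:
$c = - \frac{217}{2}$ ($c = - \frac{1}{2} + \left(66 - 174\right) = - \frac{1}{2} - 108 = - \frac{217}{2} \approx -108.5$)
$B{\left(a \right)} = 0$
$M = \frac{217}{54}$ ($M = - \frac{217}{2 \left(9 \left(\left(-1\right) 3\right) + 0\right)} = - \frac{217}{2 \left(9 \left(-3\right) + 0\right)} = - \frac{217}{2 \left(-27 + 0\right)} = - \frac{217}{2 \left(-27\right)} = \left(- \frac{217}{2}\right) \left(- \frac{1}{27}\right) = \frac{217}{54} \approx 4.0185$)
$- 340 M - 175 = \left(-340\right) \frac{217}{54} - 175 = - \frac{36890}{27} - 175 = - \frac{41615}{27}$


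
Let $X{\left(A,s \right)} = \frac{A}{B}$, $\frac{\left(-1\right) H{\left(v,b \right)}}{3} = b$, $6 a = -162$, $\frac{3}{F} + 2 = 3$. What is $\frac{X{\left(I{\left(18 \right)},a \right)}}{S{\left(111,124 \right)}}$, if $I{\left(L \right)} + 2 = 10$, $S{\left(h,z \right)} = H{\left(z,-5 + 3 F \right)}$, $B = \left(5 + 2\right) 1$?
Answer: $- \frac{2}{21} \approx -0.095238$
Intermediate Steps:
$F = 3$ ($F = \frac{3}{-2 + 3} = \frac{3}{1} = 3 \cdot 1 = 3$)
$a = -27$ ($a = \frac{1}{6} \left(-162\right) = -27$)
$H{\left(v,b \right)} = - 3 b$
$B = 7$ ($B = 7 \cdot 1 = 7$)
$S{\left(h,z \right)} = -12$ ($S{\left(h,z \right)} = - 3 \left(-5 + 3 \cdot 3\right) = - 3 \left(-5 + 9\right) = \left(-3\right) 4 = -12$)
$I{\left(L \right)} = 8$ ($I{\left(L \right)} = -2 + 10 = 8$)
$X{\left(A,s \right)} = \frac{A}{7}$
$\frac{X{\left(I{\left(18 \right)},a \right)}}{S{\left(111,124 \right)}} = \frac{\frac{1}{7} \cdot 8}{-12} = \frac{8}{7} \left(- \frac{1}{12}\right) = - \frac{2}{21}$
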